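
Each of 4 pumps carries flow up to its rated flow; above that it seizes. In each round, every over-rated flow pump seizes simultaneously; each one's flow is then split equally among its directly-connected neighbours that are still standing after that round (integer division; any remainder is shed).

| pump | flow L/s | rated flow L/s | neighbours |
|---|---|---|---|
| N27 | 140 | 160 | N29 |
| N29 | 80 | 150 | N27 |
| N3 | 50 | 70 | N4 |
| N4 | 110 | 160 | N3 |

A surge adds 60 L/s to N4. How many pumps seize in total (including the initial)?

2

Round 1 — N4 at 170 > 160. N4 seizes.
  N4 sheds 170 L/s to N3: 170 each.
    N3: 50+170 = 220 > 70
Round 2 — N3 seizes.
  N3 sheds 220 L/s: no online neighbours, lost.
No further seizures.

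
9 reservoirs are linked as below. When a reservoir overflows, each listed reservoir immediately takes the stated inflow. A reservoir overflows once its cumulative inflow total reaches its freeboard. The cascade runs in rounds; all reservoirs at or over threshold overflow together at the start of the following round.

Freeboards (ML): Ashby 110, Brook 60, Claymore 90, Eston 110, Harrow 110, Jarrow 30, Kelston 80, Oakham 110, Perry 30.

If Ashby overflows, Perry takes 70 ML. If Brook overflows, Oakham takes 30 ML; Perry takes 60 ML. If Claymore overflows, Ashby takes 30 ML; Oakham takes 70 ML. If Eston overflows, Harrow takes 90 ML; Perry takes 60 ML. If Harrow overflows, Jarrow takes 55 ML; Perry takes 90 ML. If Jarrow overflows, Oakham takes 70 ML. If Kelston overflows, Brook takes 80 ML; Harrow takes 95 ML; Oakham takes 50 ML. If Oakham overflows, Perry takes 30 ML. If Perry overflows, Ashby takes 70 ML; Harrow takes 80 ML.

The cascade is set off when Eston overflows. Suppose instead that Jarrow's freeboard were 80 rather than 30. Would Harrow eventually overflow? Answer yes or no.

With Jarrow's freeboard at 80:
Round 1 — Eston overflows (initial).
  Harrow: +90 → 90 < 110
  Perry: +60 → 60 ≥ 30
Round 2 — Perry overflows.
  Ashby: +70 → 70 < 110
  Harrow: +80 → 170 ≥ 110
Round 3 — Harrow overflows.
  Jarrow: +55 → 55 < 80
No further overflows.

yes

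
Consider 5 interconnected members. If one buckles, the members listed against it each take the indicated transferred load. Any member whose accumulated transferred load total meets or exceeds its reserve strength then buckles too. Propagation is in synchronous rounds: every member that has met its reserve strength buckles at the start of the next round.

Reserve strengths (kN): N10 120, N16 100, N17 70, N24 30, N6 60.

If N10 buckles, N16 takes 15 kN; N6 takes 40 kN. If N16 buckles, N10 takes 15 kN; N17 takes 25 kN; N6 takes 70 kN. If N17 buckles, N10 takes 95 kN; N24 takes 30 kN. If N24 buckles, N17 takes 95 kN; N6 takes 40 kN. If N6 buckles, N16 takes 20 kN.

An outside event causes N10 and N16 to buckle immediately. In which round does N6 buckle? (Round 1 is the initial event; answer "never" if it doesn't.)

2

Round 1 — N10, N16 buckle (initial).
  N17: +25 → 25 < 70
  N6: +40+70 → 110 ≥ 60
Round 2 — N6 buckles.
No further bucklings.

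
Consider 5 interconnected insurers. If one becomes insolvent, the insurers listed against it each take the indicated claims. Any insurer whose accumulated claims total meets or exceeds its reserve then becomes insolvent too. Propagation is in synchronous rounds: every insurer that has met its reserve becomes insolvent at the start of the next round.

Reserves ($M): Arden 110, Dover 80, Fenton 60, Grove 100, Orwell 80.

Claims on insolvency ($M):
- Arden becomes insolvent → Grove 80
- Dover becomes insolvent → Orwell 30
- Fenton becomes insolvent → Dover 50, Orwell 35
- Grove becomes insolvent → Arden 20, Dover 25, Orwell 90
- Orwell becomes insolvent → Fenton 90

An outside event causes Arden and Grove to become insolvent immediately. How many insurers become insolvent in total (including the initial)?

Round 1 — Arden, Grove become insolvent (initial).
  Dover: +25 → 25 < 80
  Orwell: +90 → 90 ≥ 80
Round 2 — Orwell becomes insolvent.
  Fenton: +90 → 90 ≥ 60
Round 3 — Fenton becomes insolvent.
  Dover: +50 → 75 < 80
No further insolvencies.

4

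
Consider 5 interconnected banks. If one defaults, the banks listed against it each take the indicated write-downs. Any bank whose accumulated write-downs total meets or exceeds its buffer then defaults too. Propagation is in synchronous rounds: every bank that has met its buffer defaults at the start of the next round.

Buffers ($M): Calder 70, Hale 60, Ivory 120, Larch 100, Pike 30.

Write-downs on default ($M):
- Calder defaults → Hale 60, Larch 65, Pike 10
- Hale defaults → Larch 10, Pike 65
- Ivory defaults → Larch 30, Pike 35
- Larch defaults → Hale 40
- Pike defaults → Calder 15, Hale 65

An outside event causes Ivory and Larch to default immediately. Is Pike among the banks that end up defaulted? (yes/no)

yes

Round 1 — Ivory, Larch default (initial).
  Hale: +40 → 40 < 60
  Pike: +35 → 35 ≥ 30
Round 2 — Pike defaults.
  Calder: +15 → 15 < 70
  Hale: +65 → 105 ≥ 60
Round 3 — Hale defaults.
No further defaults.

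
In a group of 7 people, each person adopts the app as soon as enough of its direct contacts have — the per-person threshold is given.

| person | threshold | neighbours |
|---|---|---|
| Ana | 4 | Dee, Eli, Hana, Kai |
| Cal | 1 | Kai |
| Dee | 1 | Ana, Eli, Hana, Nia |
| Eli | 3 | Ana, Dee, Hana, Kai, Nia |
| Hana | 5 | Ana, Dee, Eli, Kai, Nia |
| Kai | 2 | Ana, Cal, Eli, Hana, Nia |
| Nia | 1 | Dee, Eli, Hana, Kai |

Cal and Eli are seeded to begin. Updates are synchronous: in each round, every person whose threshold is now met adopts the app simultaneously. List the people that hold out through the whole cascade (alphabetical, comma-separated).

Ana, Hana

Round 1 — Cal, Eli adopt the app (initial).
Round 2 — checking thresholds:
  Ana: 1 of 4 neighbours < 4, holds.
  Dee: 1 of 4 neighbours ≥ 1, adopts the app.
  Hana: 1 of 5 neighbours < 5, holds.
  Kai: 2 of 5 neighbours ≥ 2, adopts the app.
  Nia: 1 of 4 neighbours ≥ 1, adopts the app.
Round 3 — no new adoptions; cascade stops.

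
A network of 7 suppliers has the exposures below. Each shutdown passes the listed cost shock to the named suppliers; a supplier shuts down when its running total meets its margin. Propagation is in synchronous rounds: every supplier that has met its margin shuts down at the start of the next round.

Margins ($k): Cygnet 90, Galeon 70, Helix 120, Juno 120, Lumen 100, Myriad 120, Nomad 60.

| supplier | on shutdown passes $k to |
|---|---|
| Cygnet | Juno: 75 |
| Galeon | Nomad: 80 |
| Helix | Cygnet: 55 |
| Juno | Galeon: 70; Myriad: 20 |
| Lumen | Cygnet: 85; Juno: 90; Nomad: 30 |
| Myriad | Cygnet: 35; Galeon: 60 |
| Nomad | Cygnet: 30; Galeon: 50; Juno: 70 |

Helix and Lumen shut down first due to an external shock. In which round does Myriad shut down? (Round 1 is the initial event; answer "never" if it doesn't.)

Round 1 — Helix, Lumen shut down (initial).
  Cygnet: +55+85 → 140 ≥ 90
  Juno: +90 → 90 < 120
  Nomad: +30 → 30 < 60
Round 2 — Cygnet shuts down.
  Juno: +75 → 165 ≥ 120
Round 3 — Juno shuts down.
  Galeon: +70 → 70 ≥ 70
  Myriad: +20 → 20 < 120
Round 4 — Galeon shuts down.
  Nomad: +80 → 110 ≥ 60
Round 5 — Nomad shuts down.
No further shutdowns.

never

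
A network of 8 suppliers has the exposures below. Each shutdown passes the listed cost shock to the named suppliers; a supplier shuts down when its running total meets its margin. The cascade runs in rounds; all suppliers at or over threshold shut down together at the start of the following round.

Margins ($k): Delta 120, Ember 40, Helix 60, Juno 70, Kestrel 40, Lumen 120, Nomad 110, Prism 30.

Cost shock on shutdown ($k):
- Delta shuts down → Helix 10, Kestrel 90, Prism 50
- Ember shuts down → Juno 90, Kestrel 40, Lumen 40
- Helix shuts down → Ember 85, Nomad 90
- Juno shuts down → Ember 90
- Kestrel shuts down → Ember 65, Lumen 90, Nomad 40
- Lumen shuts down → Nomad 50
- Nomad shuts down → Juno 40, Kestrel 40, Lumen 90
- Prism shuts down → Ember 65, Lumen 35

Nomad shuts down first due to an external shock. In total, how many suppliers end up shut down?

5

Round 1 — Nomad shuts down (initial).
  Juno: +40 → 40 < 70
  Kestrel: +40 → 40 ≥ 40
  Lumen: +90 → 90 < 120
Round 2 — Kestrel shuts down.
  Ember: +65 → 65 ≥ 40
  Lumen: +90 → 180 ≥ 120
Round 3 — Ember, Lumen shut down.
  Juno: +90 → 130 ≥ 70
Round 4 — Juno shuts down.
No further shutdowns.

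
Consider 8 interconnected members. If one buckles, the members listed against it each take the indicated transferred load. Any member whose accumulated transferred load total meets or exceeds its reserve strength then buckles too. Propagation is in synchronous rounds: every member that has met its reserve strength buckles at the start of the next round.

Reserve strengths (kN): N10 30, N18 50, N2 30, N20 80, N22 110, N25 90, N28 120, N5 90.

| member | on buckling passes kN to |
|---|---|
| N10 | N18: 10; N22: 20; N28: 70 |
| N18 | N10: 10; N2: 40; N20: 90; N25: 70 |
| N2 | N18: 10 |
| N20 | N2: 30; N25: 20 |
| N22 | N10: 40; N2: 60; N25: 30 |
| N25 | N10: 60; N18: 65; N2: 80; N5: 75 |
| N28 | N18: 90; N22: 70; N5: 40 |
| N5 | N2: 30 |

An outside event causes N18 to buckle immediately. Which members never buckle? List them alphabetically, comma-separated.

Round 1 — N18 buckles (initial).
  N10: +10 → 10 < 30
  N2: +40 → 40 ≥ 30
  N20: +90 → 90 ≥ 80
  N25: +70 → 70 < 90
Round 2 — N2, N20 buckle.
  N25: +20 → 90 ≥ 90
Round 3 — N25 buckles.
  N10: +60 → 70 ≥ 30
  N5: +75 → 75 < 90
Round 4 — N10 buckles.
  N22: +20 → 20 < 110
  N28: +70 → 70 < 120
No further bucklings.

N22, N28, N5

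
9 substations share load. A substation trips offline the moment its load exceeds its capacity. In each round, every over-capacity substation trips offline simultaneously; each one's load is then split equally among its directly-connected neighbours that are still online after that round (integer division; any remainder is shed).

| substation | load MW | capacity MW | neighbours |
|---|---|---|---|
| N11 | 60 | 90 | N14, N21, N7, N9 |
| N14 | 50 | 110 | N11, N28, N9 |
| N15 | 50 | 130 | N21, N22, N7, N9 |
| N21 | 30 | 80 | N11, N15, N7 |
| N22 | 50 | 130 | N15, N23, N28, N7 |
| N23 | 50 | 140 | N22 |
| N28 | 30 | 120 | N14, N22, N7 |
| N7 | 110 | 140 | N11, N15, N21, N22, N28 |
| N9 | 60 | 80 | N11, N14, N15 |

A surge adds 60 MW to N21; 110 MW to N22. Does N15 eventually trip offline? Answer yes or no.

Round 1 — N21 at 90 > 80; N22 at 160 > 130. N21, N22 trip offline.
  N21 sheds 90 MW to N11, N15, N7: 30 each.
    N11: 60+30 = 90 ≤ 90
    N15: 50+30 = 80 ≤ 130
    N7: 110+30 = 140 ≤ 140
  N22 sheds 160 MW to N15, N23, N28, N7: 40 each.
    N15: 80+40 = 120 ≤ 130
    N23: 50+40 = 90 ≤ 140
    N28: 30+40 = 70 ≤ 120
    N7: 140+40 = 180 > 140
Round 2 — N7 trips offline.
  N7 sheds 180 MW to N11, N15, N28: 60 each.
    N11: 90+60 = 150 > 90
    N15: 120+60 = 180 > 130
    N28: 70+60 = 130 > 120
Round 3 — N11, N15, N28 trip offline.
  N11 sheds 150 MW to N14, N9: 75 each.
    N14: 50+75 = 125 > 110
    N9: 60+75 = 135 > 80
  N15 sheds 180 MW to N9: 180 each.
    N9: 135+180 = 315 > 80
  N28 sheds 130 MW to N14: 130 each.
    N14: 125+130 = 255 > 110
Round 4 — N14, N9 trip offline.
  N14 sheds 255 MW: no online neighbours, lost.
  N9 sheds 315 MW: no online neighbours, lost.
No further trips.

yes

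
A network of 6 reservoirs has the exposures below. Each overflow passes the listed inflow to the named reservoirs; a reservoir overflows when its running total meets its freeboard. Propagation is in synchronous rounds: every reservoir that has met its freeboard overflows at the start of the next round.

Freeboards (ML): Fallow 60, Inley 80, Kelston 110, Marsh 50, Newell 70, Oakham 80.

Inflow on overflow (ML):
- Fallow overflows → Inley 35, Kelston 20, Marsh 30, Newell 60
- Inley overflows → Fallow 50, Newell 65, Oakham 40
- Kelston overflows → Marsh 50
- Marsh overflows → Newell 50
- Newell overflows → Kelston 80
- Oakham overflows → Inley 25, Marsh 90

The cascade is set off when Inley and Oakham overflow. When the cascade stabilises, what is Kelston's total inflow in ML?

80

Round 1 — Inley, Oakham overflow (initial).
  Fallow: +50 → 50 < 60
  Marsh: +90 → 90 ≥ 50
  Newell: +65 → 65 < 70
Round 2 — Marsh overflows.
  Newell: +50 → 115 ≥ 70
Round 3 — Newell overflows.
  Kelston: +80 → 80 < 110
No further overflows.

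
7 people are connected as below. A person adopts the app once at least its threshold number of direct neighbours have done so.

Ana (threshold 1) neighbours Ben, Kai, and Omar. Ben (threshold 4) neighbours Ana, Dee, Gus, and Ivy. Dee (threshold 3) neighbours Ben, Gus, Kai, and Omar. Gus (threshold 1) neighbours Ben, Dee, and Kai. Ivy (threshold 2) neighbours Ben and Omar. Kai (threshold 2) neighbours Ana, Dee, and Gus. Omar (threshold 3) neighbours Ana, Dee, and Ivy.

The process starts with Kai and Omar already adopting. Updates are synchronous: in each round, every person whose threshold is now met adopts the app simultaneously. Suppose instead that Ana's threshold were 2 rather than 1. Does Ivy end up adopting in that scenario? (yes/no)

no

With Ana's threshold at 2:
Round 1 — Kai, Omar adopt the app (initial).
Round 2 — checking thresholds:
  Ana: 2 of 3 neighbours ≥ 2, adopts the app.
  Dee: 2 of 4 neighbours < 3, holds.
  Gus: 1 of 3 neighbours ≥ 1, adopts the app.
  Ivy: 1 of 2 neighbours < 2, holds.
Round 3 — checking thresholds:
  Ben: 2 of 4 neighbours < 4, holds.
  Dee: 3 of 4 neighbours ≥ 3, adopts the app.
  Ivy: 1 of 2 neighbours < 2, holds.
Round 4 — no new adoptions; cascade stops.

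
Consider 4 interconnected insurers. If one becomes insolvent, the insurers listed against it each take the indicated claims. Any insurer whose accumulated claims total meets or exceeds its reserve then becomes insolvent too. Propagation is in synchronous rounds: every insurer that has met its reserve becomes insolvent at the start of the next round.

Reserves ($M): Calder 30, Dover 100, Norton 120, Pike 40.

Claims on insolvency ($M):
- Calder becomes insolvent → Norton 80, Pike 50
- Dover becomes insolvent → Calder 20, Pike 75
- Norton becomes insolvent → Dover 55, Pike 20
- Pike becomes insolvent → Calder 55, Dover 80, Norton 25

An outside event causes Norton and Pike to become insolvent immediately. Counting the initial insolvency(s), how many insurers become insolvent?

4

Round 1 — Norton, Pike become insolvent (initial).
  Calder: +55 → 55 ≥ 30
  Dover: +55+80 → 135 ≥ 100
Round 2 — Calder, Dover become insolvent.
No further insolvencies.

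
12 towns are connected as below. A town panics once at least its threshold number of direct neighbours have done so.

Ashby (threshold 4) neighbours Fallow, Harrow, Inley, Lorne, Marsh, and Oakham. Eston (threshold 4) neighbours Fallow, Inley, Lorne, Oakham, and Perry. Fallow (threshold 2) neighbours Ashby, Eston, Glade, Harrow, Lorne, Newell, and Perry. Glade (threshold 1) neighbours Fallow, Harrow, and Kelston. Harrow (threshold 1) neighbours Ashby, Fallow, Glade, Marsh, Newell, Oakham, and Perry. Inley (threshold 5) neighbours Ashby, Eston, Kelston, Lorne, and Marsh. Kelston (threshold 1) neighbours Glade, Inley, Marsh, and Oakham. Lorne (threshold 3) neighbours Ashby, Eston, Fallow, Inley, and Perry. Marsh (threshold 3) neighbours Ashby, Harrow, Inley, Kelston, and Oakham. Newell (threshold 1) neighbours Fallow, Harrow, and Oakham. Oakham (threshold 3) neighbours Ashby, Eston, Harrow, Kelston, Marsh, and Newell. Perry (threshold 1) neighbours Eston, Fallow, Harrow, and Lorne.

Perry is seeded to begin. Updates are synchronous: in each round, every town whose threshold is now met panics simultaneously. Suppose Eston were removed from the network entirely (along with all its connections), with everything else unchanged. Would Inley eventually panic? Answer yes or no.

With Eston removed:
Round 1 — Perry panics (initial).
Round 2 — checking thresholds:
  Fallow: 1 of 6 neighbours < 2, below threshold.
  Harrow: 1 of 7 neighbours ≥ 1, panics.
  Lorne: 1 of 4 neighbours < 3, below threshold.
Round 3 — checking thresholds:
  Ashby: 1 of 6 neighbours < 4, below threshold.
  Fallow: 2 of 6 neighbours ≥ 2, panics.
  Glade: 1 of 3 neighbours ≥ 1, panics.
  Lorne: 1 of 4 neighbours < 3, below threshold.
  Marsh: 1 of 5 neighbours < 3, below threshold.
  Newell: 1 of 3 neighbours ≥ 1, panics.
  Oakham: 1 of 5 neighbours < 3, below threshold.
Round 4 — checking thresholds:
  Ashby: 2 of 6 neighbours < 4, below threshold.
  Kelston: 1 of 4 neighbours ≥ 1, panics.
  Lorne: 2 of 4 neighbours < 3, below threshold.
  Marsh: 1 of 5 neighbours < 3, below threshold.
  Oakham: 2 of 5 neighbours < 3, below threshold.
Round 5 — checking thresholds:
  Ashby: 2 of 6 neighbours < 4, below threshold.
  Inley: 1 of 4 neighbours < 5, below threshold.
  Lorne: 2 of 4 neighbours < 3, below threshold.
  Marsh: 2 of 5 neighbours < 3, below threshold.
  Oakham: 3 of 5 neighbours ≥ 3, panics.
Round 6 — checking thresholds:
  Ashby: 3 of 6 neighbours < 4, below threshold.
  Inley: 1 of 4 neighbours < 5, below threshold.
  Lorne: 2 of 4 neighbours < 3, below threshold.
  Marsh: 3 of 5 neighbours ≥ 3, panics.
Round 7 — checking thresholds:
  Ashby: 4 of 6 neighbours ≥ 4, panics.
  Inley: 2 of 4 neighbours < 5, below threshold.
  Lorne: 2 of 4 neighbours < 3, below threshold.
Round 8 — checking thresholds:
  Inley: 3 of 4 neighbours < 5, below threshold.
  Lorne: 3 of 4 neighbours ≥ 3, panics.
Round 9 — no new panics; cascade stops.

no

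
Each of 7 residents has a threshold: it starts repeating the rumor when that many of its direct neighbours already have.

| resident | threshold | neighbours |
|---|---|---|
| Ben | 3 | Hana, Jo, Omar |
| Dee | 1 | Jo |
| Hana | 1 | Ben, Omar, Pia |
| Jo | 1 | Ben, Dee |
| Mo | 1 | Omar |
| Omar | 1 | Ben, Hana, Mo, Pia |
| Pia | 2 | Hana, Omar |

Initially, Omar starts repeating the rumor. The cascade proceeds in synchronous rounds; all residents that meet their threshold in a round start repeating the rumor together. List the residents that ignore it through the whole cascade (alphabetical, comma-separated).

Ben, Dee, Jo

Round 1 — Omar starts repeating the rumor (initial).
Round 2 — checking thresholds:
  Ben: 1 of 3 neighbours < 3, below threshold.
  Hana: 1 of 3 neighbours ≥ 1, starts repeating the rumor.
  Mo: 1 of 1 neighbours ≥ 1, starts repeating the rumor.
  Pia: 1 of 2 neighbours < 2, below threshold.
Round 3 — checking thresholds:
  Ben: 2 of 3 neighbours < 3, below threshold.
  Pia: 2 of 2 neighbours ≥ 2, starts repeating the rumor.
Round 4 — no new spreads; cascade stops.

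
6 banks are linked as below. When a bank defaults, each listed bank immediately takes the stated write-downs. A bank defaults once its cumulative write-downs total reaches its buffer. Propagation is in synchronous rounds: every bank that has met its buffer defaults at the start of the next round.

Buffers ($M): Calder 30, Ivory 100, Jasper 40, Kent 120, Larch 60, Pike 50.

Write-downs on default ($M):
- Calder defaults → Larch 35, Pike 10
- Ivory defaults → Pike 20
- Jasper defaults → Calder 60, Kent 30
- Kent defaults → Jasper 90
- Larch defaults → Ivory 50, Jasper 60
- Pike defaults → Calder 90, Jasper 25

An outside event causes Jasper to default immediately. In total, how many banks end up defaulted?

Round 1 — Jasper defaults (initial).
  Calder: +60 → 60 ≥ 30
  Kent: +30 → 30 < 120
Round 2 — Calder defaults.
  Larch: +35 → 35 < 60
  Pike: +10 → 10 < 50
No further defaults.

2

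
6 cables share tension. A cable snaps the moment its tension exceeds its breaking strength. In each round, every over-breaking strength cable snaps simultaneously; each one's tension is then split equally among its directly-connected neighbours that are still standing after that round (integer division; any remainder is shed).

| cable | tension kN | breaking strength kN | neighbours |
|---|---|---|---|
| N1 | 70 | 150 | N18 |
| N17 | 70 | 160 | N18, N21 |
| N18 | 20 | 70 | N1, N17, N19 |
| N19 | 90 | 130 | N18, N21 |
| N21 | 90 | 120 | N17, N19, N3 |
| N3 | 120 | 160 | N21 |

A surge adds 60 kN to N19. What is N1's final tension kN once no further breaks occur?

Round 1 — N19 at 150 > 130. N19 snaps.
  N19 sheds 150 kN to N18, N21: 75 each.
    N18: 20+75 = 95 > 70
    N21: 90+75 = 165 > 120
Round 2 — N18, N21 snap.
  N18 sheds 95 kN to N1, N17: 47 each (1 lost).
    N1: 70+47 = 117 ≤ 150
    N17: 70+47 = 117 ≤ 160
  N21 sheds 165 kN to N17, N3: 82 each (1 lost).
    N17: 117+82 = 199 > 160
    N3: 120+82 = 202 > 160
Round 3 — N17, N3 snap.
  N17 sheds 199 kN: no online neighbours, lost.
  N3 sheds 202 kN: no online neighbours, lost.
No further breaks.

117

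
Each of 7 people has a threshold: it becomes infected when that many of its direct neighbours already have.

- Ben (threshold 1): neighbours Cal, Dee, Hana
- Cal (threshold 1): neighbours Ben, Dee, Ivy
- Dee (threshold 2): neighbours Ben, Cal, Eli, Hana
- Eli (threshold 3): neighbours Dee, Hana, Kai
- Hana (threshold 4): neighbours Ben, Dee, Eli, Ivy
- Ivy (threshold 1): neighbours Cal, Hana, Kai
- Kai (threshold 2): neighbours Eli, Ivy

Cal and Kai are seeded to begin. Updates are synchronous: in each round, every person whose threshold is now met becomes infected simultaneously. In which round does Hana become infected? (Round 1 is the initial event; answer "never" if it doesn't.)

Round 1 — Cal, Kai become infected (initial).
Round 2 — checking thresholds:
  Ben: 1 of 3 neighbours ≥ 1, becomes infected.
  Dee: 1 of 4 neighbours < 2, not yet.
  Eli: 1 of 3 neighbours < 3, not yet.
  Ivy: 2 of 3 neighbours ≥ 1, becomes infected.
Round 3 — checking thresholds:
  Dee: 2 of 4 neighbours ≥ 2, becomes infected.
  Eli: 1 of 3 neighbours < 3, not yet.
  Hana: 2 of 4 neighbours < 4, not yet.
Round 4 — no new infections; cascade stops.

never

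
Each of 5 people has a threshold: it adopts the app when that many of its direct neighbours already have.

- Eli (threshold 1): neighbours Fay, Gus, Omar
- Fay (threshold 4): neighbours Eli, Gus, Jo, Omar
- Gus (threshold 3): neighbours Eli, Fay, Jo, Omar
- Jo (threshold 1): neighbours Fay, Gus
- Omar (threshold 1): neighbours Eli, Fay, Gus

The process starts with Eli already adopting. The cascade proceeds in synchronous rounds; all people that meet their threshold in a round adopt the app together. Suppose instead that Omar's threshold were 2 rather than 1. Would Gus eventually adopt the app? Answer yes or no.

With Omar's threshold at 2:
Round 1 — Eli adopts the app (initial).
Round 2 — no new adoptions; cascade stops.

no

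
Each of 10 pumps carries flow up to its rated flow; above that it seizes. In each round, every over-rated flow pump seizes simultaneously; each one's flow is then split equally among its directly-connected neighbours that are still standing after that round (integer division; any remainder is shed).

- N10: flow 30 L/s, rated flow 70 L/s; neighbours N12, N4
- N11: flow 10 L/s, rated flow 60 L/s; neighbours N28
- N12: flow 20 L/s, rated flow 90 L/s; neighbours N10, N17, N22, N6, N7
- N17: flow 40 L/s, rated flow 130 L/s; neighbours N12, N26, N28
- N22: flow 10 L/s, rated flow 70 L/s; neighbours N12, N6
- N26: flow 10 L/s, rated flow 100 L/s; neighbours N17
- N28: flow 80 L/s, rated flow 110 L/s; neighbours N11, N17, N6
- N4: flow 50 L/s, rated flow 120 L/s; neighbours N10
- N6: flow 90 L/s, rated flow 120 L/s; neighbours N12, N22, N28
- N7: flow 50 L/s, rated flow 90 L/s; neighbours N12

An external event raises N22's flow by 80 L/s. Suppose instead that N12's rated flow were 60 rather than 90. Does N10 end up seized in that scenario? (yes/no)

With N12's rated flow at 60:
Round 1 — N22 at 90 > 70. N22 seizes.
  N22 sheds 90 L/s to N12, N6: 45 each.
    N12: 20+45 = 65 > 60
    N6: 90+45 = 135 > 120
Round 2 — N12, N6 seize.
  N12 sheds 65 L/s to N10, N17, N7: 21 each (2 lost).
    N10: 30+21 = 51 ≤ 70
    N17: 40+21 = 61 ≤ 130
    N7: 50+21 = 71 ≤ 90
  N6 sheds 135 L/s to N28: 135 each.
    N28: 80+135 = 215 > 110
Round 3 — N28 seizes.
  N28 sheds 215 L/s to N11, N17: 107 each (1 lost).
    N11: 10+107 = 117 > 60
    N17: 61+107 = 168 > 130
Round 4 — N11, N17 seize.
  N11 sheds 117 L/s: no online neighbours, lost.
  N17 sheds 168 L/s to N26: 168 each.
    N26: 10+168 = 178 > 100
Round 5 — N26 seizes.
  N26 sheds 178 L/s: no online neighbours, lost.
No further seizures.

no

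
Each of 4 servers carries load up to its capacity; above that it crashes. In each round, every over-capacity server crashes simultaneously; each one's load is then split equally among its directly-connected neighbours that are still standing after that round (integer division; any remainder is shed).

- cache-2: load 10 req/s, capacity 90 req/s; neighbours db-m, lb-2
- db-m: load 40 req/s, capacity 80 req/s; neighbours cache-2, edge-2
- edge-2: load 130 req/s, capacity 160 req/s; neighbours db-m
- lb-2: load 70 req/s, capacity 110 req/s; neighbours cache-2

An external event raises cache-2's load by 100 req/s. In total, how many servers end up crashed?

Round 1 — cache-2 at 110 > 90. cache-2 crashes.
  cache-2 sheds 110 req/s to db-m, lb-2: 55 each.
    db-m: 40+55 = 95 > 80
    lb-2: 70+55 = 125 > 110
Round 2 — db-m, lb-2 crash.
  db-m sheds 95 req/s to edge-2: 95 each.
    edge-2: 130+95 = 225 > 160
  lb-2 sheds 125 req/s: no online neighbours, lost.
Round 3 — edge-2 crashes.
  edge-2 sheds 225 req/s: no online neighbours, lost.
No further crashes.

4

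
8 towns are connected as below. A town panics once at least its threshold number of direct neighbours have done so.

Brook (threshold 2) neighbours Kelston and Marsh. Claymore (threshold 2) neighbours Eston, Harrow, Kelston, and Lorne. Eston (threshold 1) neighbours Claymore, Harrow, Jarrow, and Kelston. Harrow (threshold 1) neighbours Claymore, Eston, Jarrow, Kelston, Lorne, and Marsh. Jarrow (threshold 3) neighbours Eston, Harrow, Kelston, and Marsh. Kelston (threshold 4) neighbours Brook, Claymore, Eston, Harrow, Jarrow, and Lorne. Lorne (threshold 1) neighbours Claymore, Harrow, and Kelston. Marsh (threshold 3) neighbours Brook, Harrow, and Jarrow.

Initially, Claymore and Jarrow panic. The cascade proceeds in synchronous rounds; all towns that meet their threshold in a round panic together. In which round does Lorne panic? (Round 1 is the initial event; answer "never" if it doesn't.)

2

Round 1 — Claymore, Jarrow panic (initial).
Round 2 — checking thresholds:
  Eston: 2 of 4 neighbours ≥ 1, panics.
  Harrow: 2 of 6 neighbours ≥ 1, panics.
  Kelston: 2 of 6 neighbours < 4, holds.
  Lorne: 1 of 3 neighbours ≥ 1, panics.
  Marsh: 1 of 3 neighbours < 3, holds.
Round 3 — checking thresholds:
  Kelston: 5 of 6 neighbours ≥ 4, panics.
  Marsh: 2 of 3 neighbours < 3, holds.
Round 4 — no new panics; cascade stops.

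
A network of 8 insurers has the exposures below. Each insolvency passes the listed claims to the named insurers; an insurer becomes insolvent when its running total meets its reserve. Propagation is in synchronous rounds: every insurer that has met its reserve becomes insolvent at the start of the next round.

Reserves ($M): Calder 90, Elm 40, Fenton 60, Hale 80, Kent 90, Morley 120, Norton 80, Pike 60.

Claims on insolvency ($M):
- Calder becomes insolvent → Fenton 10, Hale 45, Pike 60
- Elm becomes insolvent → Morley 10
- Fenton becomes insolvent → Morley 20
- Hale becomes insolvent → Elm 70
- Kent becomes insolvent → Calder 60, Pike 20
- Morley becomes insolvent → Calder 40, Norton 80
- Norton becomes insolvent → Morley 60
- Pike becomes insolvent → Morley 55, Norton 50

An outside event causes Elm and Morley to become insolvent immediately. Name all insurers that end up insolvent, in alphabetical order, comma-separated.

Round 1 — Elm, Morley become insolvent (initial).
  Calder: +40 → 40 < 90
  Norton: +80 → 80 ≥ 80
Round 2 — Norton becomes insolvent.
No further insolvencies.

Elm, Morley, Norton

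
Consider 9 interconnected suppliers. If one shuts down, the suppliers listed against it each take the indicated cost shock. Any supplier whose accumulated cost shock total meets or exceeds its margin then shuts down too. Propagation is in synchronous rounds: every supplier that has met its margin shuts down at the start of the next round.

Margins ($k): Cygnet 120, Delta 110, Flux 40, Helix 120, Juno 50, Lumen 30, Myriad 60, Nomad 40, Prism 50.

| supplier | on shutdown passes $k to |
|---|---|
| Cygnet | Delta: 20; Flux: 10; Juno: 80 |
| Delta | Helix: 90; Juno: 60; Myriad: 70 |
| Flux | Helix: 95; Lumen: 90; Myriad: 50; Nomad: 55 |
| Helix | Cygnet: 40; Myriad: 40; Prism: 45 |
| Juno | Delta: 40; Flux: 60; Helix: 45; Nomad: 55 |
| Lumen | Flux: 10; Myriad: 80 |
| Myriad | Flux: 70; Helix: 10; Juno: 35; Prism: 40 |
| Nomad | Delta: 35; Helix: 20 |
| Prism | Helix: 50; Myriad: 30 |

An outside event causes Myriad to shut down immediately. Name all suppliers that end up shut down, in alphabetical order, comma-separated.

Round 1 — Myriad shuts down (initial).
  Flux: +70 → 70 ≥ 40
  Helix: +10 → 10 < 120
  Juno: +35 → 35 < 50
  Prism: +40 → 40 < 50
Round 2 — Flux shuts down.
  Helix: +95 → 105 < 120
  Lumen: +90 → 90 ≥ 30
  Nomad: +55 → 55 ≥ 40
Round 3 — Lumen, Nomad shut down.
  Delta: +35 → 35 < 110
  Helix: +20 → 125 ≥ 120
Round 4 — Helix shuts down.
  Cygnet: +40 → 40 < 120
  Prism: +45 → 85 ≥ 50
Round 5 — Prism shuts down.
No further shutdowns.

Flux, Helix, Lumen, Myriad, Nomad, Prism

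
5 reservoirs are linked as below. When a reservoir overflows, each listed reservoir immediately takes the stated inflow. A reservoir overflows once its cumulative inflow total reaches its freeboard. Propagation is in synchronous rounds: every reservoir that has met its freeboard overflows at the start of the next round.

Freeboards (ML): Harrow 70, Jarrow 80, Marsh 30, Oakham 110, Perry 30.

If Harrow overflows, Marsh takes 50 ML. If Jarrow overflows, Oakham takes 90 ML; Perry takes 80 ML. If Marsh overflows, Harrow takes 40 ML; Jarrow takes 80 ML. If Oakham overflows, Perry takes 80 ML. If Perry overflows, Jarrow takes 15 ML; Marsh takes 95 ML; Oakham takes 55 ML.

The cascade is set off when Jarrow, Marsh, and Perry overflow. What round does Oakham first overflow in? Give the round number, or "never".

Round 1 — Jarrow, Marsh, Perry overflow (initial).
  Harrow: +40 → 40 < 70
  Oakham: +90+55 → 145 ≥ 110
Round 2 — Oakham overflows.
No further overflows.

2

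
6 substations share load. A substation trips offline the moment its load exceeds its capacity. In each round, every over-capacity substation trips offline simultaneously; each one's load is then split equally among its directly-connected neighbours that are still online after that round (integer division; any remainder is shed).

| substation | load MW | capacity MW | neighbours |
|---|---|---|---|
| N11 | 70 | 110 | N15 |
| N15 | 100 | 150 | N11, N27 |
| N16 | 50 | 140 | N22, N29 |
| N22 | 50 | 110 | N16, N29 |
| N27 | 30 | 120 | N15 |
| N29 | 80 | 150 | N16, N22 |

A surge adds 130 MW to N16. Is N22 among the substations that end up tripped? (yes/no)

yes

Round 1 — N16 at 180 > 140. N16 trips offline.
  N16 sheds 180 MW to N22, N29: 90 each.
    N22: 50+90 = 140 > 110
    N29: 80+90 = 170 > 150
Round 2 — N22, N29 trip offline.
  N22 sheds 140 MW: no online neighbours, lost.
  N29 sheds 170 MW: no online neighbours, lost.
No further trips.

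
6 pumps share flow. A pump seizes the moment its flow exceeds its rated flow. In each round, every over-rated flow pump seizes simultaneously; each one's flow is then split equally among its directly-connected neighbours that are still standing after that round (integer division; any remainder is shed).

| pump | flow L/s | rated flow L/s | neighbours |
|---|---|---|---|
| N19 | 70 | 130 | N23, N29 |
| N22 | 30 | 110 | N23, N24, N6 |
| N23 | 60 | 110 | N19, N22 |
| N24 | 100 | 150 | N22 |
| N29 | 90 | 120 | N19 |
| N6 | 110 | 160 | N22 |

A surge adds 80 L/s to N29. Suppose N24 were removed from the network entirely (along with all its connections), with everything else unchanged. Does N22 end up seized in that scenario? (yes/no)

yes

With N24 removed:
Round 1 — N29 at 170 > 120. N29 seizes.
  N29 sheds 170 L/s to N19: 170 each.
    N19: 70+170 = 240 > 130
Round 2 — N19 seizes.
  N19 sheds 240 L/s to N23: 240 each.
    N23: 60+240 = 300 > 110
Round 3 — N23 seizes.
  N23 sheds 300 L/s to N22: 300 each.
    N22: 30+300 = 330 > 110
Round 4 — N22 seizes.
  N22 sheds 330 L/s to N6: 330 each.
    N6: 110+330 = 440 > 160
Round 5 — N6 seizes.
  N6 sheds 440 L/s: no online neighbours, lost.
No further seizures.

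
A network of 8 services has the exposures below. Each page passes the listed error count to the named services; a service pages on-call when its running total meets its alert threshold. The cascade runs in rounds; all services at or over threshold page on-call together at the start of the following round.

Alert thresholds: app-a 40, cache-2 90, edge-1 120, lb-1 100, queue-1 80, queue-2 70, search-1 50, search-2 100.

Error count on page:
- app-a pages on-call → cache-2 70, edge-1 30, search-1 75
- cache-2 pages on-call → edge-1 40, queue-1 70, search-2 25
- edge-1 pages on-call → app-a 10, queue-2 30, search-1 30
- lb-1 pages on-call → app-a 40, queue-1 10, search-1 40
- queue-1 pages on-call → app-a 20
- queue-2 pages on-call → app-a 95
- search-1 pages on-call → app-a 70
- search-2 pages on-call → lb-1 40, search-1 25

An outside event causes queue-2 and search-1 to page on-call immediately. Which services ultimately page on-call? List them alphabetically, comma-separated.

app-a, queue-2, search-1

Round 1 — queue-2, search-1 page on-call (initial).
  app-a: +95+70 → 165 ≥ 40
Round 2 — app-a pages on-call.
  cache-2: +70 → 70 < 90
  edge-1: +30 → 30 < 120
No further pages.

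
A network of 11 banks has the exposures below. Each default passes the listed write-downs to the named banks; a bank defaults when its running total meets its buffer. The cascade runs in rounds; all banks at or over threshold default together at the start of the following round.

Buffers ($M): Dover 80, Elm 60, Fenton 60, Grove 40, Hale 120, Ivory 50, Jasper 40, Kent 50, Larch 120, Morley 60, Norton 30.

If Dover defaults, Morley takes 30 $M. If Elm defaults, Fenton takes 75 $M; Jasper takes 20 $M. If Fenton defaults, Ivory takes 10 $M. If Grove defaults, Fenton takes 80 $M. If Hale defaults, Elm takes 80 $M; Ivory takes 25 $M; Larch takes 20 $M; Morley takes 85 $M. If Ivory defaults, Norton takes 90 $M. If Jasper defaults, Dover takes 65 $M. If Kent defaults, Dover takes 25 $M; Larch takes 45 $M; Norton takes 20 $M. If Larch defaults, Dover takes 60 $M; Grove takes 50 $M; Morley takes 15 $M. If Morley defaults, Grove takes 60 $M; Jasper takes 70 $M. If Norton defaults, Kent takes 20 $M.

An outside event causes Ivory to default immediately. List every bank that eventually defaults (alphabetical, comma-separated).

Ivory, Norton

Round 1 — Ivory defaults (initial).
  Norton: +90 → 90 ≥ 30
Round 2 — Norton defaults.
  Kent: +20 → 20 < 50
No further defaults.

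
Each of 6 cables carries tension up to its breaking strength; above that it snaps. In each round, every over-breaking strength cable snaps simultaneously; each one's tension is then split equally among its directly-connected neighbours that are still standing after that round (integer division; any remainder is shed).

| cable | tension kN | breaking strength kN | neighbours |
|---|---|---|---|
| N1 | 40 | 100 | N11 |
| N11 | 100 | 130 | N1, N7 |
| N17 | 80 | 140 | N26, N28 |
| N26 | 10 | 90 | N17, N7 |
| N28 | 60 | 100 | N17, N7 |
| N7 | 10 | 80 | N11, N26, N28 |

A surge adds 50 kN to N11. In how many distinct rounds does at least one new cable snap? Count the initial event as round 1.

Round 1 — N11 at 150 > 130. N11 snaps.
  N11 sheds 150 kN to N1, N7: 75 each.
    N1: 40+75 = 115 > 100
    N7: 10+75 = 85 > 80
Round 2 — N1, N7 snap.
  N1 sheds 115 kN: no online neighbours, lost.
  N7 sheds 85 kN to N26, N28: 42 each (1 lost).
    N26: 10+42 = 52 ≤ 90
    N28: 60+42 = 102 > 100
Round 3 — N28 snaps.
  N28 sheds 102 kN to N17: 102 each.
    N17: 80+102 = 182 > 140
Round 4 — N17 snaps.
  N17 sheds 182 kN to N26: 182 each.
    N26: 52+182 = 234 > 90
Round 5 — N26 snaps.
  N26 sheds 234 kN: no online neighbours, lost.
No further breaks.

5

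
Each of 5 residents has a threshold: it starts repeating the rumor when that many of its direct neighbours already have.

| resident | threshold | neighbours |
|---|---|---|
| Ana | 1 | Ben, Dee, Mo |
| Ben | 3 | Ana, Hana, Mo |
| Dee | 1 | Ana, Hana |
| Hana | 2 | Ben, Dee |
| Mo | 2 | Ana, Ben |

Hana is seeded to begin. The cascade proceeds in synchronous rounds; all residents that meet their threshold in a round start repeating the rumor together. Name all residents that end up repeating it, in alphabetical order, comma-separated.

Round 1 — Hana starts repeating the rumor (initial).
Round 2 — checking thresholds:
  Ben: 1 of 3 neighbours < 3, holds.
  Dee: 1 of 2 neighbours ≥ 1, starts repeating the rumor.
Round 3 — checking thresholds:
  Ana: 1 of 3 neighbours ≥ 1, starts repeating the rumor.
  Ben: 1 of 3 neighbours < 3, holds.
Round 4 — no new spreads; cascade stops.

Ana, Dee, Hana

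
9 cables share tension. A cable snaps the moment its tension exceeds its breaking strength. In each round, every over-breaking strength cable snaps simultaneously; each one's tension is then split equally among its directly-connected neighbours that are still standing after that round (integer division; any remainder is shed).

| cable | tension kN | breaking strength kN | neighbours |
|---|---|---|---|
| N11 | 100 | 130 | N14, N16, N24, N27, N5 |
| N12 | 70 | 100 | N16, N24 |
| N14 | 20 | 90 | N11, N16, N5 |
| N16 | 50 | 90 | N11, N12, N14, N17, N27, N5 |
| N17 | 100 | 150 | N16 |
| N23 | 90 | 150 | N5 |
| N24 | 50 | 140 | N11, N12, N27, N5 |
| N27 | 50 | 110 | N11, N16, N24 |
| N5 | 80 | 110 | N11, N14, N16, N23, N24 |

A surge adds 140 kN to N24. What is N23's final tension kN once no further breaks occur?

132

Round 1 — N24 at 190 > 140. N24 snaps.
  N24 sheds 190 kN to N11, N12, N27, N5: 47 each (2 lost).
    N11: 100+47 = 147 > 130
    N12: 70+47 = 117 > 100
    N27: 50+47 = 97 ≤ 110
    N5: 80+47 = 127 > 110
Round 2 — N11, N12, N5 snap.
  N11 sheds 147 kN to N14, N16, N27: 49 each.
    N14: 20+49 = 69 ≤ 90
    N16: 50+49 = 99 > 90
    N27: 97+49 = 146 > 110
  N12 sheds 117 kN to N16: 117 each.
    N16: 99+117 = 216 > 90
  N5 sheds 127 kN to N14, N16, N23: 42 each (1 lost).
    N14: 69+42 = 111 > 90
    N16: 216+42 = 258 > 90
    N23: 90+42 = 132 ≤ 150
Round 3 — N14, N16, N27 snap.
  N14 sheds 111 kN: no online neighbours, lost.
  N16 sheds 258 kN to N17: 258 each.
    N17: 100+258 = 358 > 150
  N27 sheds 146 kN: no online neighbours, lost.
Round 4 — N17 snaps.
  N17 sheds 358 kN: no online neighbours, lost.
No further breaks.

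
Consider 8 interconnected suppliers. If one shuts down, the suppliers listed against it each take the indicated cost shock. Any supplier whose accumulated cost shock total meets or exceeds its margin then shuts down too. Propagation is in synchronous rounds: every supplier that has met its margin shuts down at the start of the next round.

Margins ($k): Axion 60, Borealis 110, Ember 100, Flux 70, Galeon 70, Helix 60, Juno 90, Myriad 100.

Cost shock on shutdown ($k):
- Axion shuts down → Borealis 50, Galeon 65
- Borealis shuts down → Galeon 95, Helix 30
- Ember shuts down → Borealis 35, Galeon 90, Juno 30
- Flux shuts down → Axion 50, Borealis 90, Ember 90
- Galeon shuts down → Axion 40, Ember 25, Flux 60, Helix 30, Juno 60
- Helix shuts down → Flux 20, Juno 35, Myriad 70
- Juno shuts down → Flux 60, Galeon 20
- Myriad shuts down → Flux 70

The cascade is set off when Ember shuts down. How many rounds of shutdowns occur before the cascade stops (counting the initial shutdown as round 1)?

6

Round 1 — Ember shuts down (initial).
  Borealis: +35 → 35 < 110
  Galeon: +90 → 90 ≥ 70
  Juno: +30 → 30 < 90
Round 2 — Galeon shuts down.
  Axion: +40 → 40 < 60
  Flux: +60 → 60 < 70
  Helix: +30 → 30 < 60
  Juno: +60 → 90 ≥ 90
Round 3 — Juno shuts down.
  Flux: +60 → 120 ≥ 70
Round 4 — Flux shuts down.
  Axion: +50 → 90 ≥ 60
  Borealis: +90 → 125 ≥ 110
Round 5 — Axion, Borealis shut down.
  Helix: +30 → 60 ≥ 60
Round 6 — Helix shuts down.
  Myriad: +70 → 70 < 100
No further shutdowns.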